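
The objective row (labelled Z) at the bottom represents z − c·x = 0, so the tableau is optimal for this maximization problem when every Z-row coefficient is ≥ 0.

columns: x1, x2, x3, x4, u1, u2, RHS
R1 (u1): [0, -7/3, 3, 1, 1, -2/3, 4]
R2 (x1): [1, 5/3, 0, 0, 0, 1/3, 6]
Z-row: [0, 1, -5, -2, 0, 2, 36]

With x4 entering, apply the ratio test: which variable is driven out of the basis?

Column x4 entries and ratios — u1: 4/1 = 4; x1: 0 ≤ 0, skip.
Smallest ratio is 4 in the row of u1, so u1 leaves.

u1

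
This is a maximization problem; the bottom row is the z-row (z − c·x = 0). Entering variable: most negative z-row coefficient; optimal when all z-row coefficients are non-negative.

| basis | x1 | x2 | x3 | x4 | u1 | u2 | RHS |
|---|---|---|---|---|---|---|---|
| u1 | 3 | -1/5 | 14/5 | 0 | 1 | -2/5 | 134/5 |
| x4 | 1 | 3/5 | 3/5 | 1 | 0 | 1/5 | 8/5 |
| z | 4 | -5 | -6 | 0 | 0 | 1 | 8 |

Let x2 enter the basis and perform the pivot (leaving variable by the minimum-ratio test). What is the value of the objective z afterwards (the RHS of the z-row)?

64/3

Ratio test on column x2 — row 1: entry -1/5 ≤ 0; row 2: (8/5)/(3/5) = 8/3. Minimum is 8/3 at row 2 (x4 leaves); pivot element 3/5.
Pivot on row 2; the z-row RHS becomes 8 − (-5)·(8/3) = 64/3.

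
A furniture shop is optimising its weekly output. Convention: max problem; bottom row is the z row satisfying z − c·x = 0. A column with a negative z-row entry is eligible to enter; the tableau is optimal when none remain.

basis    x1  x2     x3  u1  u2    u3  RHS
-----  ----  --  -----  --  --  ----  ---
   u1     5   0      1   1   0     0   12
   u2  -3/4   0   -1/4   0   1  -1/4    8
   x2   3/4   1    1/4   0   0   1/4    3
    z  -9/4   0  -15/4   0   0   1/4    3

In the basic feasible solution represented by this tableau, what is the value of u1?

u1 is basic (row 1); its value is the RHS of that row, 12.

12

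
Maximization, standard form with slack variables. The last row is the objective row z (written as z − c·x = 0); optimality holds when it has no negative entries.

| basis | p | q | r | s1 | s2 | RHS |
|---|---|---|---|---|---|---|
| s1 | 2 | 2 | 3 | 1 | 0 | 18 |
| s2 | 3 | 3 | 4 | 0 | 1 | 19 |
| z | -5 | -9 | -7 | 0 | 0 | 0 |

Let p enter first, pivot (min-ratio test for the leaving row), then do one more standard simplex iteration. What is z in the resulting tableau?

57

Ratio test on column p — row 1: 18/2 = 9; row 2: 19/3 = 19/3. Minimum is 19/3 at row 2 (s2 leaves); pivot element 3.
Pivot on row 2; the z-row RHS becomes 0 − (-5)·(19/3) = 95/3.
Next entering variable (most negative z-row entry -4): q.
Ratio test on column q — row 1: entry 0 ≤ 0; row 2: (19/3)/1 = 19/3. Minimum is 19/3 at row 2 (p leaves); pivot element 1.
After the second pivot the z-row RHS is 95/3 − (-4)·(19/3) = 57.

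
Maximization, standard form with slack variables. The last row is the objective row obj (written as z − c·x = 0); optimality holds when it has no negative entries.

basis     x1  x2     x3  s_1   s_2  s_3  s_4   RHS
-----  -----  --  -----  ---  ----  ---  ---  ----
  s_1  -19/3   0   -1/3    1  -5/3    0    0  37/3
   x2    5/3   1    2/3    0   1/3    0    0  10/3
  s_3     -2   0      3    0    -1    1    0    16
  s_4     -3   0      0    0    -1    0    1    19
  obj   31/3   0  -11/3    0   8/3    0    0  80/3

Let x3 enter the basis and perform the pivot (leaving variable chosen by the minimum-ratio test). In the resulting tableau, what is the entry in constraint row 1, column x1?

Ratio test on column x3 — row 1: entry -1/3 ≤ 0; row 2: (10/3)/(2/3) = 5; row 3: 16/3 = 16/3; row 4: entry 0 ≤ 0. Minimum is 5 at row 2 (x2 leaves); pivot element 2/3.
Divide row 2 by 2/3; eliminate column x3 from the other rows.
Row 1 update in column x1: -19/3 − (-1/3)·(5/2) = -11/2.

-11/2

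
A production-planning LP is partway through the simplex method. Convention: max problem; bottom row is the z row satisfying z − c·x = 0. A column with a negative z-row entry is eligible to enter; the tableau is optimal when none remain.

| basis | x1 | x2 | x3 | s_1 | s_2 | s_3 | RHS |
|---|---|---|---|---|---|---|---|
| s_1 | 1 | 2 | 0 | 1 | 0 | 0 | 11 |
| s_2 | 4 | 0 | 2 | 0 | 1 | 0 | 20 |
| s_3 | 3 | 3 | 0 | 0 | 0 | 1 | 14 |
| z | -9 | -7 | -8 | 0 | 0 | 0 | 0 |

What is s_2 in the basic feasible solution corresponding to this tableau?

20

s_2 is basic (row 2); its value is the RHS of that row, 20.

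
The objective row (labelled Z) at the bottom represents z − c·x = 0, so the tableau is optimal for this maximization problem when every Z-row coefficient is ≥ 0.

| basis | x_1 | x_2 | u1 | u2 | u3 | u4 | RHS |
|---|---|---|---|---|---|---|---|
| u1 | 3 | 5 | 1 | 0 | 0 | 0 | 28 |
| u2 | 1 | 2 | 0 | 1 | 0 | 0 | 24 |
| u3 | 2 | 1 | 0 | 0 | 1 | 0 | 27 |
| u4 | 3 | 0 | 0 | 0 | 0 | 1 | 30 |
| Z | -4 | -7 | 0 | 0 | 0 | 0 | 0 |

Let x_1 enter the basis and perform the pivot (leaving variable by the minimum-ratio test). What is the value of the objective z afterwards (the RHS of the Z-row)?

Ratio test on column x_1 — row 1: 28/3 = 28/3; row 2: 24/1 = 24; row 3: 27/2 = 27/2; row 4: 30/3 = 10. Minimum is 28/3 at row 1 (u1 leaves); pivot element 3.
Pivot on row 1; the Z-row RHS becomes 0 − (-4)·(28/3) = 112/3.

112/3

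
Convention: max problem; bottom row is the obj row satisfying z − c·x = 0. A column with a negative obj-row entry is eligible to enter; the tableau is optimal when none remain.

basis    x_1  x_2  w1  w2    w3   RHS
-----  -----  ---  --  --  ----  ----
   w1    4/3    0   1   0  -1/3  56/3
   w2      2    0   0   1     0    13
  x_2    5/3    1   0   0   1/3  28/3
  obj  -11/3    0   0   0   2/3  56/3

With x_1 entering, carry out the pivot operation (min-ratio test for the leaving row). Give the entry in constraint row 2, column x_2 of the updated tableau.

Ratio test on column x_1 — row 1: (56/3)/(4/3) = 14; row 2: 13/2 = 13/2; row 3: (28/3)/(5/3) = 28/5. Minimum is 28/5 at row 3 (x_2 leaves); pivot element 5/3.
Divide row 3 by 5/3; eliminate column x_1 from the other rows.
Row 2 update in column x_2: 0 − 2·(3/5) = -6/5.

-6/5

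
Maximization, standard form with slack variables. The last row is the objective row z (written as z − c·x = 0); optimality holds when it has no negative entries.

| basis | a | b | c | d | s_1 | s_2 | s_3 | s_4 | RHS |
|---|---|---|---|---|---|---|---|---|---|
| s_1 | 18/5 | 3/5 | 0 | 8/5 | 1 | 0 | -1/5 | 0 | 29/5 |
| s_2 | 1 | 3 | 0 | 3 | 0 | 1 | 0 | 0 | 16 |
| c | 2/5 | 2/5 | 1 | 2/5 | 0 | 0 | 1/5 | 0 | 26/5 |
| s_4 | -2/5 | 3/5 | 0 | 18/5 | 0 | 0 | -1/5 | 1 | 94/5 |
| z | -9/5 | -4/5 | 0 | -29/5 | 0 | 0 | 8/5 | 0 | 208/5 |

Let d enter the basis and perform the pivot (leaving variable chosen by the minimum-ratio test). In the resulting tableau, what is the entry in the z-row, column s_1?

Ratio test on column d — row 1: (29/5)/(8/5) = 29/8; row 2: 16/3 = 16/3; row 3: (26/5)/(2/5) = 13; row 4: (94/5)/(18/5) = 47/9. Minimum is 29/8 at row 1 (s_1 leaves); pivot element 8/5.
Divide row 1 by 8/5; eliminate column d from the other rows.
z-row update in column s_1: 0 − (-29/5)·(5/8) = 29/8.

29/8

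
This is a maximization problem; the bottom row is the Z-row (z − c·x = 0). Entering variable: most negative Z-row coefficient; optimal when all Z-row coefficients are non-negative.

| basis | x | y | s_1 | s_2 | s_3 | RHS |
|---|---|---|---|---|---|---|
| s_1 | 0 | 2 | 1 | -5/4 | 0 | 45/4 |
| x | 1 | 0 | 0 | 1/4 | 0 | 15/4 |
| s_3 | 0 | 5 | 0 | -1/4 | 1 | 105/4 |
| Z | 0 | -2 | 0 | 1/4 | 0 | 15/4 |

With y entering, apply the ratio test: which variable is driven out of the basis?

Column y entries and ratios — s_1: (45/4)/2 = 45/8; x: 0 ≤ 0, skip; s_3: (105/4)/5 = 21/4.
Smallest ratio is 21/4 in the row of s_3, so s_3 leaves.

s_3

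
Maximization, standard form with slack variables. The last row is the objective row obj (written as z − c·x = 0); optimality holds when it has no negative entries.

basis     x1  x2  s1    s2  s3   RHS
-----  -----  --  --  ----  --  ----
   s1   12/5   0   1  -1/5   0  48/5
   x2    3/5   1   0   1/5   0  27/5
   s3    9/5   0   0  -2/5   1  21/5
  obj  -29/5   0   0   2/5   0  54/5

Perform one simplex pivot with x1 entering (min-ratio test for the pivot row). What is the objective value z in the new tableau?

Ratio test on column x1 — row 1: (48/5)/(12/5) = 4; row 2: (27/5)/(3/5) = 9; row 3: (21/5)/(9/5) = 7/3. Minimum is 7/3 at row 3 (s3 leaves); pivot element 9/5.
Pivot on row 3; the obj-row RHS becomes 54/5 − (-29/5)·(7/3) = 73/3.

73/3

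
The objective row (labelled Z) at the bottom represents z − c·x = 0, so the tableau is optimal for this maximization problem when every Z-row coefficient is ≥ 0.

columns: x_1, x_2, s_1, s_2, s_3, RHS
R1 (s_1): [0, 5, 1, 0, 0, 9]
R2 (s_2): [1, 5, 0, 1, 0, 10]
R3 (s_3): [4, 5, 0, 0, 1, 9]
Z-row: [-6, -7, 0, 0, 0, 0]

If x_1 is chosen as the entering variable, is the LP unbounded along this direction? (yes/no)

no

Column x_1 has positive entries in row(s) 2, 3, so the ratio test bounds it — not unbounded.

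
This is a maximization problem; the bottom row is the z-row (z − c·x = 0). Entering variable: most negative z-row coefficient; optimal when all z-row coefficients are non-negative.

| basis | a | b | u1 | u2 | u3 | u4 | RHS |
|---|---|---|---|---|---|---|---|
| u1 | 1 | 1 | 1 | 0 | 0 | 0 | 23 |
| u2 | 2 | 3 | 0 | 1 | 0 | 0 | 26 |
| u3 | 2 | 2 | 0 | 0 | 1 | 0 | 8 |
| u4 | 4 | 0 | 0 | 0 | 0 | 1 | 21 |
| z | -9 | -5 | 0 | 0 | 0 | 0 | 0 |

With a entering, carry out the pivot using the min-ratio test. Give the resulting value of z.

Ratio test on column a — row 1: 23/1 = 23; row 2: 26/2 = 13; row 3: 8/2 = 4; row 4: 21/4 = 21/4. Minimum is 4 at row 3 (u3 leaves); pivot element 2.
Pivot on row 3; the z-row RHS becomes 0 − (-9)·4 = 36.

36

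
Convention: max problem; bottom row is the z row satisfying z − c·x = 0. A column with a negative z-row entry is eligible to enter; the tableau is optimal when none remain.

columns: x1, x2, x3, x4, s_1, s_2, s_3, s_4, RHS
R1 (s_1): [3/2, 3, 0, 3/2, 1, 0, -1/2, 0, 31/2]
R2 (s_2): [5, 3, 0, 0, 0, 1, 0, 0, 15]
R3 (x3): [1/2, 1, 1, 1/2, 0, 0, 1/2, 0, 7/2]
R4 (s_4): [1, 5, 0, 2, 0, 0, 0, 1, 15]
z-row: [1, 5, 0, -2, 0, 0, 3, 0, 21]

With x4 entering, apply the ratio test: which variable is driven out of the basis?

Column x4 entries and ratios — s_1: (31/2)/(3/2) = 31/3; s_2: 0 ≤ 0, skip; x3: (7/2)/(1/2) = 7; s_4: 15/2 = 15/2.
Smallest ratio is 7 in the row of x3, so x3 leaves.

x3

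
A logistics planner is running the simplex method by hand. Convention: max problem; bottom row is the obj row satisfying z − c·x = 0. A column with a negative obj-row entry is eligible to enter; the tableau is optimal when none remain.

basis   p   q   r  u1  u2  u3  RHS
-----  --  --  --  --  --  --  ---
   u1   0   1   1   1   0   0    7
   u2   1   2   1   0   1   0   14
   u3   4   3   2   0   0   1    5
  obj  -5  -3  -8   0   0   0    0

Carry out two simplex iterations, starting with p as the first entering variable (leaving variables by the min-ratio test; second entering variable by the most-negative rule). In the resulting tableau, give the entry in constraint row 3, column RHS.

Ratio test on column p — row 1: entry 0 ≤ 0; row 2: 14/1 = 14; row 3: 5/4 = 5/4. Minimum is 5/4 at row 3 (u3 leaves); pivot element 4.
Divide row 3 by 4; eliminate column p from the other rows.
Second iteration: most negative obj-row entry is -11/2 in column r, so r enters.
Ratio test on column r — row 1: 7/1 = 7; row 2: (51/4)/(1/2) = 51/2; row 3: (5/4)/(1/2) = 5/2. Minimum is 5/2 at row 3 (p leaves); pivot element 1/2.
Divide row 3 by 1/2; eliminate column r from the other rows.
After both pivots, the entry at constraint row 3, column RHS is 5/2.

5/2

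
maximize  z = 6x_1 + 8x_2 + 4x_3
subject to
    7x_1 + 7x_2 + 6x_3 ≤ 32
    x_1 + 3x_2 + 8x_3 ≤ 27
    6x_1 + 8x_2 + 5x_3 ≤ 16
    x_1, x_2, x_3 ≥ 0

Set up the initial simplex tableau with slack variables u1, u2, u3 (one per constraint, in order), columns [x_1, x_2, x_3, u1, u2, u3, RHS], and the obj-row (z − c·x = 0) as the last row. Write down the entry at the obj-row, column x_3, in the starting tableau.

-4

The obj-row carries the negated objective coefficients: the x_3 entry is -4.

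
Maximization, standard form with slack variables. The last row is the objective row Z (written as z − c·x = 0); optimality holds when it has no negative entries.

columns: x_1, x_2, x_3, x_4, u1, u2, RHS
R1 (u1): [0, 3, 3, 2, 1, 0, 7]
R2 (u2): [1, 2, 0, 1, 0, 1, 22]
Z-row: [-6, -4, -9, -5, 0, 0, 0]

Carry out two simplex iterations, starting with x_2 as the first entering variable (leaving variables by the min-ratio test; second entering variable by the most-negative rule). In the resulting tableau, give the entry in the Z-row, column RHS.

340/3

Ratio test on column x_2 — row 1: 7/3 = 7/3; row 2: 22/2 = 11. Minimum is 7/3 at row 1 (u1 leaves); pivot element 3.
Divide row 1 by 3; eliminate column x_2 from the other rows.
Second iteration: most negative Z-row entry is -6 in column x_1, so x_1 enters.
Ratio test on column x_1 — row 1: entry 0 ≤ 0; row 2: (52/3)/1 = 52/3. Minimum is 52/3 at row 2 (u2 leaves); pivot element 1.
Divide row 2 by 1; eliminate column x_1 from the other rows.
After both pivots, the entry at the Z-row, column RHS is 340/3.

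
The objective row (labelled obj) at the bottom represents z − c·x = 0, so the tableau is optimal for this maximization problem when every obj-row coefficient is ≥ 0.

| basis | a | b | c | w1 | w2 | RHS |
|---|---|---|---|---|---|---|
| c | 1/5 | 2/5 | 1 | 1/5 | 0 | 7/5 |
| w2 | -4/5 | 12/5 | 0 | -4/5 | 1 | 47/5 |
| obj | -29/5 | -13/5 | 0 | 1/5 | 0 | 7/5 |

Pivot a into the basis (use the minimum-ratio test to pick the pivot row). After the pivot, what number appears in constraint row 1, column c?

Ratio test on column a — row 1: (7/5)/(1/5) = 7; row 2: entry -4/5 ≤ 0. Minimum is 7 at row 1 (c leaves); pivot element 1/5.
Divide row 1 by 1/5; eliminate column a from the other rows.
In the new row 1, the c entry is the old entry divided by the pivot: 1/(1/5) = 5.

5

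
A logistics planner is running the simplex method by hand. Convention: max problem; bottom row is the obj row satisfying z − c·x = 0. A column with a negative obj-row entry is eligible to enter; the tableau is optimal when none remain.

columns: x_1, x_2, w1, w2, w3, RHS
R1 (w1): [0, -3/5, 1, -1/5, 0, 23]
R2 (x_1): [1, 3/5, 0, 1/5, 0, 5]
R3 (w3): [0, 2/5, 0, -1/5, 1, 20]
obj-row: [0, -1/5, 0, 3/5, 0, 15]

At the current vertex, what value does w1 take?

23

w1 is basic (row 1); its value is the RHS of that row, 23.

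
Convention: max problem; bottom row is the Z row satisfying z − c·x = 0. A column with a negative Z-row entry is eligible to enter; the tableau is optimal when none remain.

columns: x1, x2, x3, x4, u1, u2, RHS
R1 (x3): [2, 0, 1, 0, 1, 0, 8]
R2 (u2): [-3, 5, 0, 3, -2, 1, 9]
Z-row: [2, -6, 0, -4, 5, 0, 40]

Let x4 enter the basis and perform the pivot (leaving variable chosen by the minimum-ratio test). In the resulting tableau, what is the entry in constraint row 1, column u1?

Ratio test on column x4 — row 1: entry 0 ≤ 0; row 2: 9/3 = 3. Minimum is 3 at row 2 (u2 leaves); pivot element 3.
Divide row 2 by 3; eliminate column x4 from the other rows.
Row 1 update in column u1: 1 − 0·(-2/3) = 1.

1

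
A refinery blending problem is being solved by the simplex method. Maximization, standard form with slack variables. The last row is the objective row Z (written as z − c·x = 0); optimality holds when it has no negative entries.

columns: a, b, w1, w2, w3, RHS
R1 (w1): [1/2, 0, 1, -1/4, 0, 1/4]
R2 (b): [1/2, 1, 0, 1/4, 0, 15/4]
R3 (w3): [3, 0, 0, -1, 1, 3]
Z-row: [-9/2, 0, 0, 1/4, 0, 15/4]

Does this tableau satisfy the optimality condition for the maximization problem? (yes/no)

no

The Z-row has a negative entry -9/2 in column a, so it is not optimal.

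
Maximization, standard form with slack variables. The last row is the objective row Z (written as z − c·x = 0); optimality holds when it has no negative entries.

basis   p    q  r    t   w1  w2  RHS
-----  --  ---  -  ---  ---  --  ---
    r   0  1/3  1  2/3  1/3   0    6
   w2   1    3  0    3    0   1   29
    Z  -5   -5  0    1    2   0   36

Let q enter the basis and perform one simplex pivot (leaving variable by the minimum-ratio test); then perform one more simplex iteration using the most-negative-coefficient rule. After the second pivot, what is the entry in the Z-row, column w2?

5

Ratio test on column q — row 1: 6/(1/3) = 18; row 2: 29/3 = 29/3. Minimum is 29/3 at row 2 (w2 leaves); pivot element 3.
Divide row 2 by 3; eliminate column q from the other rows.
Second iteration: most negative Z-row entry is -10/3 in column p, so p enters.
Ratio test on column p — row 1: entry -1/9 ≤ 0; row 2: (29/3)/(1/3) = 29. Minimum is 29 at row 2 (q leaves); pivot element 1/3.
Divide row 2 by 1/3; eliminate column p from the other rows.
After both pivots, the entry at the Z-row, column w2 is 5.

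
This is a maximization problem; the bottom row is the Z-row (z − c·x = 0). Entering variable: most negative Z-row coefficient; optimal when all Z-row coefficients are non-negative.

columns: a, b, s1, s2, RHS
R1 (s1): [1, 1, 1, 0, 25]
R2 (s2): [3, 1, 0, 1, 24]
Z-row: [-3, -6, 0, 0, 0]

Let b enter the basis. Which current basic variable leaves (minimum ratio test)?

s2

Column b entries and ratios — s1: 25/1 = 25; s2: 24/1 = 24.
Smallest ratio is 24 in the row of s2, so s2 leaves.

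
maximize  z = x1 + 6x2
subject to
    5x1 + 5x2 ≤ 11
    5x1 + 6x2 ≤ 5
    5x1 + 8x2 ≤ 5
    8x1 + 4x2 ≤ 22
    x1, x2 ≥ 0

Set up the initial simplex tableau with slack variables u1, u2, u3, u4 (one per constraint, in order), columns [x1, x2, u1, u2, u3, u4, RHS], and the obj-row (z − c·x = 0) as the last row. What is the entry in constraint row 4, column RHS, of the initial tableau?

The RHS of constraint 4 is b_4 = 22.

22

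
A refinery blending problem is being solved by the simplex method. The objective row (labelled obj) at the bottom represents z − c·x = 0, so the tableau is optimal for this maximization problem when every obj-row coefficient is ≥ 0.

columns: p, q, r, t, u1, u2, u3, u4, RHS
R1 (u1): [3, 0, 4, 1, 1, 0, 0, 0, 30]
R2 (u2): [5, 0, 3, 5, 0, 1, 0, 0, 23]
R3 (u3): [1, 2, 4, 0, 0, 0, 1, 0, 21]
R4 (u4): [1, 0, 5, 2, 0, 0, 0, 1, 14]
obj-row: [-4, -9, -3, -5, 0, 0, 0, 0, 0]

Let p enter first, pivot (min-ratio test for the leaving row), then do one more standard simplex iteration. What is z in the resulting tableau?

461/5

Ratio test on column p — row 1: 30/3 = 10; row 2: 23/5 = 23/5; row 3: 21/1 = 21; row 4: 14/1 = 14. Minimum is 23/5 at row 2 (u2 leaves); pivot element 5.
Pivot on row 2; the obj-row RHS becomes 0 − (-4)·(23/5) = 92/5.
Next entering variable (most negative obj-row entry -9): q.
Ratio test on column q — row 1: entry 0 ≤ 0; row 2: entry 0 ≤ 0; row 3: (82/5)/2 = 41/5; row 4: entry 0 ≤ 0. Minimum is 41/5 at row 3 (u3 leaves); pivot element 2.
After the second pivot the obj-row RHS is 92/5 − (-9)·(41/5) = 461/5.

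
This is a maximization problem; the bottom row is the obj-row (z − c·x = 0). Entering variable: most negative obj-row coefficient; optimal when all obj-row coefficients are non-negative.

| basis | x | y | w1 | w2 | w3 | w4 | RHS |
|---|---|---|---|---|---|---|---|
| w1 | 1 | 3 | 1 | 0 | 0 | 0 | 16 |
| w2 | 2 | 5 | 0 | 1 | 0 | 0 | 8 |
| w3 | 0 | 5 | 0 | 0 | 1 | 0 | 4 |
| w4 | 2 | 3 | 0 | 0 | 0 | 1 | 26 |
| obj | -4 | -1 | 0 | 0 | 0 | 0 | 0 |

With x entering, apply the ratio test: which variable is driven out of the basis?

Column x entries and ratios — w1: 16/1 = 16; w2: 8/2 = 4; w3: 0 ≤ 0, skip; w4: 26/2 = 13.
Smallest ratio is 4 in the row of w2, so w2 leaves.

w2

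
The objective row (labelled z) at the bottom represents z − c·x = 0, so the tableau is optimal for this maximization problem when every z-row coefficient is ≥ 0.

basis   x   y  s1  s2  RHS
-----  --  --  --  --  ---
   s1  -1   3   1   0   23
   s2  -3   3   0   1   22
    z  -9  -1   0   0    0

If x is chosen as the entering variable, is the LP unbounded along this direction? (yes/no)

Every constraint-row entry in column x is ≤ 0, so increasing x is unbounded.

yes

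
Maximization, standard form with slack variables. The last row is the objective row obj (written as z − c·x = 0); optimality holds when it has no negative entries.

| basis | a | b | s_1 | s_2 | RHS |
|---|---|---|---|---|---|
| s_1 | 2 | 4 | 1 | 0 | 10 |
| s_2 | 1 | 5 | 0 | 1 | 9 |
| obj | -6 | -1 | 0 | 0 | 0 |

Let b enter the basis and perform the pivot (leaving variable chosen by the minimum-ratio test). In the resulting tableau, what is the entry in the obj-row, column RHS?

Ratio test on column b — row 1: 10/4 = 5/2; row 2: 9/5 = 9/5. Minimum is 9/5 at row 2 (s_2 leaves); pivot element 5.
Divide row 2 by 5; eliminate column b from the other rows.
obj-row update in column RHS: 0 − (-1)·(9/5) = 9/5.

9/5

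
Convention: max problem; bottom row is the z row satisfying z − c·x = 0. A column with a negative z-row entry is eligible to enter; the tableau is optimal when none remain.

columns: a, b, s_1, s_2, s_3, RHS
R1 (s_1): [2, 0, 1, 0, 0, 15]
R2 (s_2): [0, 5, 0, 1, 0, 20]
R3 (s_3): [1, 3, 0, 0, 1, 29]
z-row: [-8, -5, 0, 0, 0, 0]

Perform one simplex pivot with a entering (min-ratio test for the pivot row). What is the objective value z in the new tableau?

Ratio test on column a — row 1: 15/2 = 15/2; row 2: entry 0 ≤ 0; row 3: 29/1 = 29. Minimum is 15/2 at row 1 (s_1 leaves); pivot element 2.
Pivot on row 1; the z-row RHS becomes 0 − (-8)·(15/2) = 60.

60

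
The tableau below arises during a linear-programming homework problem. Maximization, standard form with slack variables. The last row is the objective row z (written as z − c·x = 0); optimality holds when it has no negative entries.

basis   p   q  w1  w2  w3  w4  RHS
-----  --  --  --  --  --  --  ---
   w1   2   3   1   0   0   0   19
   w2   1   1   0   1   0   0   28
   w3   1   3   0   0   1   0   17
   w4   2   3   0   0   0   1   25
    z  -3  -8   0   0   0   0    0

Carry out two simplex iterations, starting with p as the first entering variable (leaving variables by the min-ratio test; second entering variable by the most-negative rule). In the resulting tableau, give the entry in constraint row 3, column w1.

Ratio test on column p — row 1: 19/2 = 19/2; row 2: 28/1 = 28; row 3: 17/1 = 17; row 4: 25/2 = 25/2. Minimum is 19/2 at row 1 (w1 leaves); pivot element 2.
Divide row 1 by 2; eliminate column p from the other rows.
Second iteration: most negative z-row entry is -7/2 in column q, so q enters.
Ratio test on column q — row 1: (19/2)/(3/2) = 19/3; row 2: entry -1/2 ≤ 0; row 3: (15/2)/(3/2) = 5; row 4: entry 0 ≤ 0. Minimum is 5 at row 3 (w3 leaves); pivot element 3/2.
Divide row 3 by 3/2; eliminate column q from the other rows.
After both pivots, the entry at constraint row 3, column w1 is -1/3.

-1/3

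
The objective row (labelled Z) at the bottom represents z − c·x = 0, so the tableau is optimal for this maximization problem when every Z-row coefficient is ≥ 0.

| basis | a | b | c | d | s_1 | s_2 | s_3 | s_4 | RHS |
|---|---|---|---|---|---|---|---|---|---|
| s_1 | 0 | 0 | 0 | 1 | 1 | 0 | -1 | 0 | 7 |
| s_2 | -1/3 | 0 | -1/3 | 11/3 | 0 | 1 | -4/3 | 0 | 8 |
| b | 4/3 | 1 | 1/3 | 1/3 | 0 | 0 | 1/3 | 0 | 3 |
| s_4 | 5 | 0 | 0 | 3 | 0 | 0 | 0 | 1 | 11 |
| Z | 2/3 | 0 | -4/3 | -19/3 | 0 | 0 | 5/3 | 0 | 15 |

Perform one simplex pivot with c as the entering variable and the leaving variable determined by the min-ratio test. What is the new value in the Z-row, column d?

-5

Ratio test on column c — row 1: entry 0 ≤ 0; row 2: entry -1/3 ≤ 0; row 3: 3/(1/3) = 9; row 4: entry 0 ≤ 0. Minimum is 9 at row 3 (b leaves); pivot element 1/3.
Divide row 3 by 1/3; eliminate column c from the other rows.
Z-row update in column d: -19/3 − (-4/3)·1 = -5.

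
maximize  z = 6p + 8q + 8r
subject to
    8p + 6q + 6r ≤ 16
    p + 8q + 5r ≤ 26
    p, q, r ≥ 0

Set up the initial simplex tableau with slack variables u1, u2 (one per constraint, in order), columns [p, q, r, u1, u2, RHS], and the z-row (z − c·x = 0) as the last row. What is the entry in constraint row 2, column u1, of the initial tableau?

0

Slack u1 belongs to constraint 1; its column is the unit vector e_1, so the entry in row 2 is 0.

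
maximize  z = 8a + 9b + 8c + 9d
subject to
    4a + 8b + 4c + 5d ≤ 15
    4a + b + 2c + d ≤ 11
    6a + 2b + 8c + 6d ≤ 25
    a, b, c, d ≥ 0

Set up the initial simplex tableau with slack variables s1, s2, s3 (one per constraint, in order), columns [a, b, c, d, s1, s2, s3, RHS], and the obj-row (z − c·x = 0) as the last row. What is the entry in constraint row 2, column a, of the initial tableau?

4

Constraint 2 has coefficient 4 on a.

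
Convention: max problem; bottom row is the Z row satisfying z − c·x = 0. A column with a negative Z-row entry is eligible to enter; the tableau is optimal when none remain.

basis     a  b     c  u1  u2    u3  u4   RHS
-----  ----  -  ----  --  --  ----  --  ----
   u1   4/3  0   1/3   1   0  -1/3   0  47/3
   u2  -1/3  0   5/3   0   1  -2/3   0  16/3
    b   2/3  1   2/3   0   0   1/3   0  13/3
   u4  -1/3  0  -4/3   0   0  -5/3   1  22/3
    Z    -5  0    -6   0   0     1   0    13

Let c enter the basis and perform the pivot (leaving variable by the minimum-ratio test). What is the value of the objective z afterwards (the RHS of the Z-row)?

161/5

Ratio test on column c — row 1: (47/3)/(1/3) = 47; row 2: (16/3)/(5/3) = 16/5; row 3: (13/3)/(2/3) = 13/2; row 4: entry -4/3 ≤ 0. Minimum is 16/5 at row 2 (u2 leaves); pivot element 5/3.
Pivot on row 2; the Z-row RHS becomes 13 − (-6)·(16/5) = 161/5.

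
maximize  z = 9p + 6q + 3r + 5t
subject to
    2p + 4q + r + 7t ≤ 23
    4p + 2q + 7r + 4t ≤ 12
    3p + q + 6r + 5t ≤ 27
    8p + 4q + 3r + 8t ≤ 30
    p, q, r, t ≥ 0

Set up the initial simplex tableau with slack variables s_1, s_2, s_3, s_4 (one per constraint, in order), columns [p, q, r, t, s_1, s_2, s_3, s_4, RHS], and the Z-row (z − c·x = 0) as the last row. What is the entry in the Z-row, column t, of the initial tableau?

The Z-row carries the negated objective coefficients: the t entry is -5.

-5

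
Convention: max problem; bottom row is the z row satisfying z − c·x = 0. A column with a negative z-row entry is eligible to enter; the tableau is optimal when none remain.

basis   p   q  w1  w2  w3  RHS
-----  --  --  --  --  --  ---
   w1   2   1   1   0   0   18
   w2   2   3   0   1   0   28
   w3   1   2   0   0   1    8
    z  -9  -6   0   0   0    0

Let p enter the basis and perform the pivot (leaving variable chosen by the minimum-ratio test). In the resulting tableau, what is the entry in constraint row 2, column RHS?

Ratio test on column p — row 1: 18/2 = 9; row 2: 28/2 = 14; row 3: 8/1 = 8. Minimum is 8 at row 3 (w3 leaves); pivot element 1.
Divide row 3 by 1; eliminate column p from the other rows.
Row 2 update in column RHS: 28 − 2·8 = 12.

12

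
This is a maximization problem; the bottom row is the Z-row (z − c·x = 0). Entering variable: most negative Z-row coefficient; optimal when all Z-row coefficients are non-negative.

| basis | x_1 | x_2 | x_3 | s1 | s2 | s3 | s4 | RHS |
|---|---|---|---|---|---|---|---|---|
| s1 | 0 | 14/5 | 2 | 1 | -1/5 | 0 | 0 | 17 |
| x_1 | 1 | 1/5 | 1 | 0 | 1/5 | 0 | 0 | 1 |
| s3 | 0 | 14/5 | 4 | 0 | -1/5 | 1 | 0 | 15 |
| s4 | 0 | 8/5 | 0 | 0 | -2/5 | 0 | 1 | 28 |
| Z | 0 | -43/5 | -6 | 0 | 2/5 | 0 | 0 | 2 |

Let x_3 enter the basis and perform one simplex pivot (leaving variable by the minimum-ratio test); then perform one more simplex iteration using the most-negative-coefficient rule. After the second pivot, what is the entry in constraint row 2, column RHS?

Ratio test on column x_3 — row 1: 17/2 = 17/2; row 2: 1/1 = 1; row 3: 15/4 = 15/4; row 4: entry 0 ≤ 0. Minimum is 1 at row 2 (x_1 leaves); pivot element 1.
Divide row 2 by 1; eliminate column x_3 from the other rows.
Second iteration: most negative Z-row entry is -37/5 in column x_2, so x_2 enters.
Ratio test on column x_2 — row 1: 15/(12/5) = 25/4; row 2: 1/(1/5) = 5; row 3: 11/2 = 11/2; row 4: 28/(8/5) = 35/2. Minimum is 5 at row 2 (x_3 leaves); pivot element 1/5.
Divide row 2 by 1/5; eliminate column x_2 from the other rows.
After both pivots, the entry at constraint row 2, column RHS is 5.

5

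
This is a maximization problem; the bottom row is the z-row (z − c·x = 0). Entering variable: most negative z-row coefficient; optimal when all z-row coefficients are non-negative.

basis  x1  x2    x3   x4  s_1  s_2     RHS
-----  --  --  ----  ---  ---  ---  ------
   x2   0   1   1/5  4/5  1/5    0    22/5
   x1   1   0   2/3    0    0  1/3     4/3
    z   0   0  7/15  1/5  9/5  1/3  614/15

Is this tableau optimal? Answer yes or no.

yes

Every z-row coefficient is ≥ 0, so the tableau is optimal.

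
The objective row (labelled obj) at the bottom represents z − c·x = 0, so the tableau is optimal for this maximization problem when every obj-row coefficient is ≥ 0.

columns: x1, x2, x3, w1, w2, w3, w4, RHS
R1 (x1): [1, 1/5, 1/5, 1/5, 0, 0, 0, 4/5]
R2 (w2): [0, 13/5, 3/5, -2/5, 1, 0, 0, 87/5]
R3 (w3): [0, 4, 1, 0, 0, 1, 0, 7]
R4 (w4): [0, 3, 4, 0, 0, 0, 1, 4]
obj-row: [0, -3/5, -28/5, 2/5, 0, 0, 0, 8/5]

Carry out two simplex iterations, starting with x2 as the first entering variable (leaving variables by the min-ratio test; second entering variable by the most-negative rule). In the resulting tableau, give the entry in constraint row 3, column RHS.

Ratio test on column x2 — row 1: (4/5)/(1/5) = 4; row 2: (87/5)/(13/5) = 87/13; row 3: 7/4 = 7/4; row 4: 4/3 = 4/3. Minimum is 4/3 at row 4 (w4 leaves); pivot element 3.
Divide row 4 by 3; eliminate column x2 from the other rows.
Second iteration: most negative obj-row entry is -24/5 in column x3, so x3 enters.
Ratio test on column x3 — row 1: entry -1/15 ≤ 0; row 2: entry -43/15 ≤ 0; row 3: entry -13/3 ≤ 0; row 4: (4/3)/(4/3) = 1. Minimum is 1 at row 4 (x2 leaves); pivot element 4/3.
Divide row 4 by 4/3; eliminate column x3 from the other rows.
After both pivots, the entry at constraint row 3, column RHS is 6.

6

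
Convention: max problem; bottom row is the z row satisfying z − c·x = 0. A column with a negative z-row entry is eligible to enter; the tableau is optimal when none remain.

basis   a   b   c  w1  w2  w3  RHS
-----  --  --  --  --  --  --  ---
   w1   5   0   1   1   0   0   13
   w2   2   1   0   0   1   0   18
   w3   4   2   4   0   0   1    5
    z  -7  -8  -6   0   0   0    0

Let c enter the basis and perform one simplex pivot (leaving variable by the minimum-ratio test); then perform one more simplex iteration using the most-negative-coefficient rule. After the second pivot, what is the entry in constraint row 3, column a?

2

Ratio test on column c — row 1: 13/1 = 13; row 2: entry 0 ≤ 0; row 3: 5/4 = 5/4. Minimum is 5/4 at row 3 (w3 leaves); pivot element 4.
Divide row 3 by 4; eliminate column c from the other rows.
Second iteration: most negative z-row entry is -5 in column b, so b enters.
Ratio test on column b — row 1: entry -1/2 ≤ 0; row 2: 18/1 = 18; row 3: (5/4)/(1/2) = 5/2. Minimum is 5/2 at row 3 (c leaves); pivot element 1/2.
Divide row 3 by 1/2; eliminate column b from the other rows.
After both pivots, the entry at constraint row 3, column a is 2.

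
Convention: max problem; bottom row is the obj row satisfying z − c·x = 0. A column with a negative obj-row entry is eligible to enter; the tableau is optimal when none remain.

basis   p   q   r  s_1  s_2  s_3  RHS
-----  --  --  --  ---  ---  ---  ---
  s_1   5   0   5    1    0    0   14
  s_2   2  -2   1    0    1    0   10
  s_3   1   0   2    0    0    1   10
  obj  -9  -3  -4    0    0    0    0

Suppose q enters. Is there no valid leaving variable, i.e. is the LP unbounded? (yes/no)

Every constraint-row entry in column q is ≤ 0, so increasing q is unbounded.

yes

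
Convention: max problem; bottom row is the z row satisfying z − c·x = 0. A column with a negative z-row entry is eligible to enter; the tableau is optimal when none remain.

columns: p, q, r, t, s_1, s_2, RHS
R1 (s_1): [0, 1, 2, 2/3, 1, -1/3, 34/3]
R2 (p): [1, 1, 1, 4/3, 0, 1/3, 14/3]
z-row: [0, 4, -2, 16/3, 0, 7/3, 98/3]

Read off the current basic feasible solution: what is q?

0

q is not in the basis, so in the current basic feasible solution q = 0.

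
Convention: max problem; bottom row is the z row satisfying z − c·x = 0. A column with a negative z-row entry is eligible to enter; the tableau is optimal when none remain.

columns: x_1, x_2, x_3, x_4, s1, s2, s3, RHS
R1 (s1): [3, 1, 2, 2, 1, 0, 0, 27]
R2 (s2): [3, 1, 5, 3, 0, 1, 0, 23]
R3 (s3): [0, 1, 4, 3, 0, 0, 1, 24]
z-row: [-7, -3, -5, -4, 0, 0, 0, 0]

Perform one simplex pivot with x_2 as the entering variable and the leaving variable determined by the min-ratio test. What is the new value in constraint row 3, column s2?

Ratio test on column x_2 — row 1: 27/1 = 27; row 2: 23/1 = 23; row 3: 24/1 = 24. Minimum is 23 at row 2 (s2 leaves); pivot element 1.
Divide row 2 by 1; eliminate column x_2 from the other rows.
Row 3 update in column s2: 0 − 1·1 = -1.

-1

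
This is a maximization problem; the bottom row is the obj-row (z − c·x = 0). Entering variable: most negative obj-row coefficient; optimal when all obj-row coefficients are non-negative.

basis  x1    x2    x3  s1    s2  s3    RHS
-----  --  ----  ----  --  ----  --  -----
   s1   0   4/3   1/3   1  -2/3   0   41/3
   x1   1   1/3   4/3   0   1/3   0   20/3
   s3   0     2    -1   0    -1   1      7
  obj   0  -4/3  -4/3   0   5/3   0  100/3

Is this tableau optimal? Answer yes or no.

The obj-row has a negative entry -4/3 in column x2, so it is not optimal.

no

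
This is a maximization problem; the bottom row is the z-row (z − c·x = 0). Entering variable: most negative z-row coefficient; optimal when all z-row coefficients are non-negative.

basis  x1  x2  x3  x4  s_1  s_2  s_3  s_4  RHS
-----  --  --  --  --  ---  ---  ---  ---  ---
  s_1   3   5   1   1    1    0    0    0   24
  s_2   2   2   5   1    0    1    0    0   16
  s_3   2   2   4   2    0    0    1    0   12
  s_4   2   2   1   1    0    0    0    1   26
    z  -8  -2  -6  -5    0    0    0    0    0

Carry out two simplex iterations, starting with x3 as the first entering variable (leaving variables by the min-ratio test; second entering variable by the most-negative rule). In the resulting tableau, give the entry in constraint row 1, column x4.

Ratio test on column x3 — row 1: 24/1 = 24; row 2: 16/5 = 16/5; row 3: 12/4 = 3; row 4: 26/1 = 26. Minimum is 3 at row 3 (s_3 leaves); pivot element 4.
Divide row 3 by 4; eliminate column x3 from the other rows.
Second iteration: most negative z-row entry is -5 in column x1, so x1 enters.
Ratio test on column x1 — row 1: 21/(5/2) = 42/5; row 2: entry -1/2 ≤ 0; row 3: 3/(1/2) = 6; row 4: 23/(3/2) = 46/3. Minimum is 6 at row 3 (x3 leaves); pivot element 1/2.
Divide row 3 by 1/2; eliminate column x1 from the other rows.
After both pivots, the entry at constraint row 1, column x4 is -2.

-2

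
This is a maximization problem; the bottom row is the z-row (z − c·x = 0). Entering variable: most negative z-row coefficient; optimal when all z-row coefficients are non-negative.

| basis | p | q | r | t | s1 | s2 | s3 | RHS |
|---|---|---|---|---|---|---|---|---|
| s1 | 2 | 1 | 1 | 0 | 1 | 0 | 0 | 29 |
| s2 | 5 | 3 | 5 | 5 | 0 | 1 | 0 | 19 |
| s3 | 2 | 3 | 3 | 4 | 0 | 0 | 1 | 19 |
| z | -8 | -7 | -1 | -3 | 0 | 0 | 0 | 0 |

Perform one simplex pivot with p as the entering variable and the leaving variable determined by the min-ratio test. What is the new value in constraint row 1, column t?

-2

Ratio test on column p — row 1: 29/2 = 29/2; row 2: 19/5 = 19/5; row 3: 19/2 = 19/2. Minimum is 19/5 at row 2 (s2 leaves); pivot element 5.
Divide row 2 by 5; eliminate column p from the other rows.
Row 1 update in column t: 0 − 2·1 = -2.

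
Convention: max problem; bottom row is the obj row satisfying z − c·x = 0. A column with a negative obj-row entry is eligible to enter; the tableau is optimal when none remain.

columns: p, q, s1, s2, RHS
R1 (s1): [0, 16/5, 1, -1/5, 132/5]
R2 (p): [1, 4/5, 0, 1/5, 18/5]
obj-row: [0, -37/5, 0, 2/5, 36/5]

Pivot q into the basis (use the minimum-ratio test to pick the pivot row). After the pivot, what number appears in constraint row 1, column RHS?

Ratio test on column q — row 1: (132/5)/(16/5) = 33/4; row 2: (18/5)/(4/5) = 9/2. Minimum is 9/2 at row 2 (p leaves); pivot element 4/5.
Divide row 2 by 4/5; eliminate column q from the other rows.
Row 1 update in column RHS: 132/5 − (16/5)·(9/2) = 12.

12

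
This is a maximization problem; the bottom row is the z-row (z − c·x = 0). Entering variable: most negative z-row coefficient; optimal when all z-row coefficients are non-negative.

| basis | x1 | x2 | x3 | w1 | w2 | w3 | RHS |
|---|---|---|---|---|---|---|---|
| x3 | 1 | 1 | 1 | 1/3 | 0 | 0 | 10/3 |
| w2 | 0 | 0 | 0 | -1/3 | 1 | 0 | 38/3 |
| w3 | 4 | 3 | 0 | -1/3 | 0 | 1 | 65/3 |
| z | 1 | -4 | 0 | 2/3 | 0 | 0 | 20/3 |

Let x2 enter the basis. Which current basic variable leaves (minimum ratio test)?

x3

Column x2 entries and ratios — x3: (10/3)/1 = 10/3; w2: 0 ≤ 0, skip; w3: (65/3)/3 = 65/9.
Smallest ratio is 10/3 in the row of x3, so x3 leaves.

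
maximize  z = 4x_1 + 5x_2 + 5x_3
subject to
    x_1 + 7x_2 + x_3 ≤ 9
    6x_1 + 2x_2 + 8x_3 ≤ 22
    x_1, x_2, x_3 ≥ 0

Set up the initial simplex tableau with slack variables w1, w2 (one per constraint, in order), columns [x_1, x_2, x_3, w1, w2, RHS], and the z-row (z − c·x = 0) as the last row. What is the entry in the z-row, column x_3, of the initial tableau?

The z-row carries the negated objective coefficients: the x_3 entry is -5.

-5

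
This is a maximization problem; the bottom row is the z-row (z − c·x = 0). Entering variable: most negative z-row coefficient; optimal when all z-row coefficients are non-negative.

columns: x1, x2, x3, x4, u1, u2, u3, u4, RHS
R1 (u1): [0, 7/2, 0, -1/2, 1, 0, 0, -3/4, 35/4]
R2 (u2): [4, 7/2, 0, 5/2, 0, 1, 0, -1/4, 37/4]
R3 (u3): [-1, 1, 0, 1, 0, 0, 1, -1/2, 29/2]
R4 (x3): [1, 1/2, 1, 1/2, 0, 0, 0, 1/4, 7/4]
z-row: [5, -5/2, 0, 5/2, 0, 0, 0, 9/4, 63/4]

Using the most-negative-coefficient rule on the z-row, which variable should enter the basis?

Negative z-row entries: x2: -5/2.
The most negative is -5/2 in column x2, so x2 enters.

x2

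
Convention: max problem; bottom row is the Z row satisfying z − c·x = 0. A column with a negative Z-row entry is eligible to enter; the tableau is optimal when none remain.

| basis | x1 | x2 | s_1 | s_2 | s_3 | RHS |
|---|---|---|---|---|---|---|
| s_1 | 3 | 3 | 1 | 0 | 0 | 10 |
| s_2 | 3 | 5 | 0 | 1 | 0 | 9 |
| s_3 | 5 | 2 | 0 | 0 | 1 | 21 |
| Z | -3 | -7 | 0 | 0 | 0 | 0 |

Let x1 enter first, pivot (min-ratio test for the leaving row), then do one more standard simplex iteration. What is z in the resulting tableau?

63/5

Ratio test on column x1 — row 1: 10/3 = 10/3; row 2: 9/3 = 3; row 3: 21/5 = 21/5. Minimum is 3 at row 2 (s_2 leaves); pivot element 3.
Pivot on row 2; the Z-row RHS becomes 0 − (-3)·3 = 9.
Next entering variable (most negative Z-row entry -2): x2.
Ratio test on column x2 — row 1: entry -2 ≤ 0; row 2: 3/(5/3) = 9/5; row 3: entry -19/3 ≤ 0. Minimum is 9/5 at row 2 (x1 leaves); pivot element 5/3.
After the second pivot the Z-row RHS is 9 − (-2)·(9/5) = 63/5.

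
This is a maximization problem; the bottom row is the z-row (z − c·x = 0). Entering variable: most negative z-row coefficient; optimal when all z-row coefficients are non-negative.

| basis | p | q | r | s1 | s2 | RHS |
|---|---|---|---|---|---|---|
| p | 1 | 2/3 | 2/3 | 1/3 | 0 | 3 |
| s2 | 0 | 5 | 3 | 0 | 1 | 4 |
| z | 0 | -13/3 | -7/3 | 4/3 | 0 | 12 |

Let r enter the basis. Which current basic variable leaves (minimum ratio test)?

s2

Column r entries and ratios — p: 3/(2/3) = 9/2; s2: 4/3 = 4/3.
Smallest ratio is 4/3 in the row of s2, so s2 leaves.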